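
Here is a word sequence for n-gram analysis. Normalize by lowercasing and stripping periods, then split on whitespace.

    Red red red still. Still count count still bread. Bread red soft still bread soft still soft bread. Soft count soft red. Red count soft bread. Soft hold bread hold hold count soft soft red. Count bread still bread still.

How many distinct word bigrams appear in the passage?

26

40 tokens → 39 bigram windows in total.
Repeated bigrams (each contributes count−1 duplicates):
  bread soft: 3
  count soft: 3
  red red: 3
  still bread: 3
  bread still: 2
  red count: 2
  soft bread: 2
  soft red: 2
  … (1 more repeated)
13 duplicate windows → 39 − 13 = 26 distinct.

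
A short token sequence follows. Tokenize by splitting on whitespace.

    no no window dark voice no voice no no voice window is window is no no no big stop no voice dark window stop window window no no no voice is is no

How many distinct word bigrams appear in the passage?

33 tokens → 32 bigram windows in total.
Repeated bigrams (each contributes count−1 duplicates):
  no no: 6
  no voice: 4
  is no: 2
  voice no: 2
  window is: 2
11 duplicate windows → 32 − 11 = 21 distinct.

21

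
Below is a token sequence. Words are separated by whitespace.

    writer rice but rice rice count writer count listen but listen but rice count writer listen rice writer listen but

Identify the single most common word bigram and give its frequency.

Bigram frequencies (highest first):
  listen but: 3
  but rice: 2
  rice count: 2
  count writer: 2
  writer listen: 2
  writer rice: 1
  … (7 more, each ≤ 1)

"listen but", 3 times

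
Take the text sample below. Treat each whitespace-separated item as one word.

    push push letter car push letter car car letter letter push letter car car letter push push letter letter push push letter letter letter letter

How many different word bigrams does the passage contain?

25 tokens → 24 bigram windows in total.
Repeated bigrams (each contributes count−1 duplicates):
  letter letter: 5
  push letter: 5
  letter car: 3
  letter push: 3
  push push: 3
  car car: 2
  car letter: 2
16 duplicate windows → 24 − 16 = 8 distinct.

8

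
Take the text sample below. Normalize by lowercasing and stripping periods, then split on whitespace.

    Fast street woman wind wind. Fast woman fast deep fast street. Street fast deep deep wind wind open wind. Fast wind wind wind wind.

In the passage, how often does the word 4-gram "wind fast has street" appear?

Scanning the 21 overlapping 4-gram windows for "wind fast has street":
  (none found)

0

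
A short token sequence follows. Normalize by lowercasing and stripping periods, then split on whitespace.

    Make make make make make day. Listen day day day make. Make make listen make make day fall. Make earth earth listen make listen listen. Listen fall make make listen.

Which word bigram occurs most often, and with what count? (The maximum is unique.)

Bigram frequencies (highest first):
  make make: 8
  make listen: 3
  make day: 2
  day day: 2
  listen make: 2
  fall make: 2
  … (9 more, each ≤ 2)

"make make", 8 times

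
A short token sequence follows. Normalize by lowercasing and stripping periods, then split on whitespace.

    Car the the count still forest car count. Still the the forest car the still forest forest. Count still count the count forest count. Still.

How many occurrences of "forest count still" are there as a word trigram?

Scanning the 23 overlapping trigram windows for "forest count still":
  position 17–19: forest count still
  position 23–25: forest count still

2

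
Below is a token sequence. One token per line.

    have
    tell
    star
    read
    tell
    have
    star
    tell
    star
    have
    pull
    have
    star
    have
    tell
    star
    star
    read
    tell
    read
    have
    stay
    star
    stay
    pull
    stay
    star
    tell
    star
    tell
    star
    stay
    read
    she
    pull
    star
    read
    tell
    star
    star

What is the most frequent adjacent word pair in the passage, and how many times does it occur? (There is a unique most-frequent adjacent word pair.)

"tell star", 6 times

Bigram frequencies (highest first):
  tell star: 6
  star read: 3
  read tell: 3
  star tell: 3
  have tell: 2
  have star: 2
  … (16 more, each ≤ 2)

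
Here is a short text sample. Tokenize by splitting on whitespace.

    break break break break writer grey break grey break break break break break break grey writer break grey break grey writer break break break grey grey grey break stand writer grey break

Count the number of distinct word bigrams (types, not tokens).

10

32 tokens → 31 bigram windows in total.
Repeated bigrams (each contributes count−1 duplicates):
  break break: 10
  break grey: 5
  grey break: 5
  grey grey: 2
  grey writer: 2
  writer break: 2
  writer grey: 2
21 duplicate windows → 31 − 21 = 10 distinct.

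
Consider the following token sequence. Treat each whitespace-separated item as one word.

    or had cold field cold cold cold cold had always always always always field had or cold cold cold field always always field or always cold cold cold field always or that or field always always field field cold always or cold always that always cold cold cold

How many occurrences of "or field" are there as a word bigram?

1

Scanning the 47 overlapping bigram windows for "or field":
  position 33–34: or field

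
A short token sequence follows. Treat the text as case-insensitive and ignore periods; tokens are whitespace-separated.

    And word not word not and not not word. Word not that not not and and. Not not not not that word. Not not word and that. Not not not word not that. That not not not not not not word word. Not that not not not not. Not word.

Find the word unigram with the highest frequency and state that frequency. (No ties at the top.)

"not", 29 times

Unigram frequencies (highest first):
  not: 29
  word: 10
  that: 6
  and: 5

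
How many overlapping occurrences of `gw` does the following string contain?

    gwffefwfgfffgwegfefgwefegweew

Sliding a length-2 window over the 29 characters (28 positions):
  position 1–2: gw
  position 13–14: gw
  position 20–21: gw
  position 25–26: gw

4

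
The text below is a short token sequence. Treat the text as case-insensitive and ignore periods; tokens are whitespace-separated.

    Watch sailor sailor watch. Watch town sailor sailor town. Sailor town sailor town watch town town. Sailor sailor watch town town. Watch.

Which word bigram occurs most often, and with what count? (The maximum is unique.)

"town sailor", 4 times

Bigram frequencies (highest first):
  town sailor: 4
  sailor sailor: 3
  watch town: 3
  sailor town: 3
  sailor watch: 2
  town watch: 2
  … (3 more, each ≤ 2)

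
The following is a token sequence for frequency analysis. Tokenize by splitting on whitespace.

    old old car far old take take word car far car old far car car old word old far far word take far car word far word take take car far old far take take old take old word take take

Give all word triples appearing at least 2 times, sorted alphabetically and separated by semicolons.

Trigram counts meeting the condition (at least 2 times):
  car far old: 2
  far word take: 2
  word take take: 2

car far old; far word take; word take take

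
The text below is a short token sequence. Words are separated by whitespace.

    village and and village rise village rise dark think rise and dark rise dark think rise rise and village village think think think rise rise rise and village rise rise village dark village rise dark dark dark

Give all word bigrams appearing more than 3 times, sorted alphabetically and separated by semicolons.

rise rise; village rise

Bigram counts meeting the condition (more than 3 times):
  rise rise: 4
  village rise: 4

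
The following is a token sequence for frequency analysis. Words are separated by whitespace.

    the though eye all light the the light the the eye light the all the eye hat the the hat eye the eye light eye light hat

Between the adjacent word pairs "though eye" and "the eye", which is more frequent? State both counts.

"though eye": 1 occurrence
"the eye": 3 occurrences

"the eye" (3 vs 1)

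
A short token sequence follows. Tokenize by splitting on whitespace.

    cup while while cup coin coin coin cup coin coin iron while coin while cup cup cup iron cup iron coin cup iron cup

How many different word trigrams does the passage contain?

20

24 tokens → 22 trigram windows in total.
Repeated trigrams (each contributes count−1 duplicates):
  cup coin coin: 2
  cup iron cup: 2
2 duplicate windows → 22 − 2 = 20 distinct.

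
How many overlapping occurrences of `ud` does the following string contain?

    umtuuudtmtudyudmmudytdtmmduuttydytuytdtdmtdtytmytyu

Sliding a length-2 window over the 51 characters (50 positions):
  position 6–7: ud
  position 11–12: ud
  position 14–15: ud
  position 18–19: ud

4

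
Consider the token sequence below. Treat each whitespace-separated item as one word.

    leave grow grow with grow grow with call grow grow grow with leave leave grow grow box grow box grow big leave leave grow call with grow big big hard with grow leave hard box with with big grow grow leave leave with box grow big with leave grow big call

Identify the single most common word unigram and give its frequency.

"grow", 18 times

Unigram frequencies (highest first):
  grow: 18
  leave: 9
  with: 9
  big: 6
  box: 4
  call: 3
  … (1 more, each ≤ 2)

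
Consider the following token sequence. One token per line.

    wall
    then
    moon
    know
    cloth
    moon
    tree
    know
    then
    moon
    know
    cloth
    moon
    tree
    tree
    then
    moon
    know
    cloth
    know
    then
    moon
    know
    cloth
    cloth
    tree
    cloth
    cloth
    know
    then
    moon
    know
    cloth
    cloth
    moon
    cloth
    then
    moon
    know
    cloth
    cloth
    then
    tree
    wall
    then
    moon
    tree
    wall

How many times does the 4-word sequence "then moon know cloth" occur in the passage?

Scanning the 45 overlapping 4-gram windows for "then moon know cloth":
  position 2–5: then moon know cloth
  position 9–12: then moon know cloth
  position 16–19: then moon know cloth
  position 21–24: then moon know cloth
  position 30–33: then moon know cloth
  position 37–40: then moon know cloth

6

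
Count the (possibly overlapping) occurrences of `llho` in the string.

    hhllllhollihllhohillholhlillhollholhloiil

Sliding a length-4 window over the 41 characters (38 positions):
  position 5–8: llho
  position 13–16: llho
  position 19–22: llho
  position 27–30: llho
  position 31–34: llho

5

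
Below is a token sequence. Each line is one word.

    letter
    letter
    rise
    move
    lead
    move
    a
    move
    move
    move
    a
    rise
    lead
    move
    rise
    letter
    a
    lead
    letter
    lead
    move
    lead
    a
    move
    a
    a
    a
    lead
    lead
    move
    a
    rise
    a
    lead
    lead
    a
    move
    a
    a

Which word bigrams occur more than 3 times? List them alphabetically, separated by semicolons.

Bigram counts meeting the condition (more than 3 times):
  lead move: 4
  move a: 5

lead move; move a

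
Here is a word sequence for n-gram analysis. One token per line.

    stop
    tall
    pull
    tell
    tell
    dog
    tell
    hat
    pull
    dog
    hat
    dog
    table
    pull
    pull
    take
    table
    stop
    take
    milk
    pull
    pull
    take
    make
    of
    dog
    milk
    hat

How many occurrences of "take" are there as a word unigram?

3

Scanning the 28 tokens for "take":
  position 16: take
  position 19: take
  position 23: take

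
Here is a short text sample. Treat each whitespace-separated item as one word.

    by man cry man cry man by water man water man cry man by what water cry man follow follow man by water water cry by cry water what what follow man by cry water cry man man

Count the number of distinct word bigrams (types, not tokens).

21

38 tokens → 37 bigram windows in total.
Repeated bigrams (each contributes count−1 duplicates):
  cry man: 5
  man by: 4
  man cry: 3
  water cry: 3
  by cry: 2
  by water: 2
  cry water: 2
  follow man: 2
  … (1 more repeated)
16 duplicate windows → 37 − 16 = 21 distinct.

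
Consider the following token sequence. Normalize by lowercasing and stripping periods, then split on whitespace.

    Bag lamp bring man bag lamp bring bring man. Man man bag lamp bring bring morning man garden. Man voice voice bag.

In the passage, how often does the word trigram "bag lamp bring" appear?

3

Scanning the 20 overlapping trigram windows for "bag lamp bring":
  position 1–3: bag lamp bring
  position 5–7: bag lamp bring
  position 12–14: bag lamp bring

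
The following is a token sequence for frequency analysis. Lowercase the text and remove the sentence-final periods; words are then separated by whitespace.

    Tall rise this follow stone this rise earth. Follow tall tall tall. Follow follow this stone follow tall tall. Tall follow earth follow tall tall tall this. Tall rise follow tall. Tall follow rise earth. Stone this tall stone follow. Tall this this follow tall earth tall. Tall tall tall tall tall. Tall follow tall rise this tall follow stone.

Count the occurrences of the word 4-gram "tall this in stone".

Scanning the 57 overlapping 4-gram windows for "tall this in stone":
  (none found)

0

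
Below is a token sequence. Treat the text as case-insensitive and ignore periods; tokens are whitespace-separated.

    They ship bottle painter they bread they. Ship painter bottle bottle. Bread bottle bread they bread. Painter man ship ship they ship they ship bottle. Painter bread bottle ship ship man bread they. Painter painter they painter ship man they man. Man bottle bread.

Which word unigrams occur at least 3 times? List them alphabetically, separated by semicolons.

bottle; bread; man; painter; ship; they

Unigram counts meeting the condition (at least 3 times):
  bottle: 7
  bread: 7
  man: 5
  painter: 7
  ship: 9
  they: 9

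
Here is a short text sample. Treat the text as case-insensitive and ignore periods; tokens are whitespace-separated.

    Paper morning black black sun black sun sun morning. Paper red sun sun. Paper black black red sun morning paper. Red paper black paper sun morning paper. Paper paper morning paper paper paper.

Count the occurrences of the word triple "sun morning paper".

Scanning the 31 overlapping trigram windows for "sun morning paper":
  position 8–10: sun morning paper
  position 18–20: sun morning paper
  position 25–27: sun morning paper

3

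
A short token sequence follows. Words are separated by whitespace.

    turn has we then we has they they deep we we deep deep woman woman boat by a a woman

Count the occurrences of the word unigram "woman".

Scanning the 20 tokens for "woman":
  position 14: woman
  position 15: woman
  position 20: woman

3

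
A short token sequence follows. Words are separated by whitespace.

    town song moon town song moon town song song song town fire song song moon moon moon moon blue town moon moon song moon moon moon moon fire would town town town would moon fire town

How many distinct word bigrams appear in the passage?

19

36 tokens → 35 bigram windows in total.
Repeated bigrams (each contributes count−1 duplicates):
  moon moon: 7
  song moon: 4
  song song: 3
  town song: 3
  moon fire: 2
  moon town: 2
  town town: 2
16 duplicate windows → 35 − 16 = 19 distinct.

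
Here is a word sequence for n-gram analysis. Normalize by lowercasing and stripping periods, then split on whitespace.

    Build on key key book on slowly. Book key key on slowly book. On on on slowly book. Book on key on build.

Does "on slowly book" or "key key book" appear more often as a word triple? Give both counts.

"on slowly book" (3 vs 1)

"on slowly book": 3 occurrences
"key key book": 1 occurrence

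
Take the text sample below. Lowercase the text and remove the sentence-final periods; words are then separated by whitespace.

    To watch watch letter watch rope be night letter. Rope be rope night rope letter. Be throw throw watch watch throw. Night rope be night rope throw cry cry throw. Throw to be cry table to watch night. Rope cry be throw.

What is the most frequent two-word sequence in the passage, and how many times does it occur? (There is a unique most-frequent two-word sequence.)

Bigram frequencies (highest first):
  night rope: 4
  rope be: 3
  to watch: 2
  watch watch: 2
  be night: 2
  be throw: 2
  … (25 more, each ≤ 2)

"night rope", 4 times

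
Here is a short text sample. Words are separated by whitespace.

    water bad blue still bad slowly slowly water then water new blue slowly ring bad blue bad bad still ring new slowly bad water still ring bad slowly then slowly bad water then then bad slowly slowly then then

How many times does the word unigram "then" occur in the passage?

Scanning the 39 tokens for "then":
  position 9: then
  position 29: then
  position 33: then
  position 34: then
  position 38: then
  position 39: then

6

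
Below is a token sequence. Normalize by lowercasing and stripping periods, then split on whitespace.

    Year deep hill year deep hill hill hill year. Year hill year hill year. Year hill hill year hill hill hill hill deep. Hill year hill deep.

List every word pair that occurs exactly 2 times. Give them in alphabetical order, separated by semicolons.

hill deep; year deep; year year

Bigram counts meeting the condition (exactly 2 times):
  hill deep: 2
  year deep: 2
  year year: 2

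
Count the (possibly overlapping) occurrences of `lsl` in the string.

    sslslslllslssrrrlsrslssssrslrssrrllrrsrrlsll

Sliding a length-3 window over the 44 characters (42 positions):
  position 3–5: lsl
  position 5–7: lsl
  position 9–11: lsl
  position 41–43: lsl

4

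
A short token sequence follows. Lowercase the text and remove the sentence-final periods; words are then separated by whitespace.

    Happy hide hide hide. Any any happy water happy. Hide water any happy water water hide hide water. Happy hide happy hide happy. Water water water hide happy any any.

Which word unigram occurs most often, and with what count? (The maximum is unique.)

Unigram frequencies (highest first):
  hide: 9
  happy: 8
  water: 8
  any: 5

"hide", 9 times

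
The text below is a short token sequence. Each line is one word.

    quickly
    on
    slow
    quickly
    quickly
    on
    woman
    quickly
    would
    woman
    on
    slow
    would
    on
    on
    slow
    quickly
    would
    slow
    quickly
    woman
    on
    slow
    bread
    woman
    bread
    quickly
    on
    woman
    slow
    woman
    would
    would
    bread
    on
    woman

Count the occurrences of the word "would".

5

Scanning the 36 tokens for "would":
  position 9: would
  position 13: would
  position 18: would
  position 32: would
  position 33: would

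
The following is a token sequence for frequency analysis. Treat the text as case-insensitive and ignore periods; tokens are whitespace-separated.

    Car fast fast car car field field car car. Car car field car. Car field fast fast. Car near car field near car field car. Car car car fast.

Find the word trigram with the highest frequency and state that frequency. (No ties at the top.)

"car car car", 4 times

Trigram frequencies (highest first):
  car car car: 4
  car car field: 3
  field car car: 3
  fast fast car: 2
  car field car: 2
  near car field: 2
  … (11 more, each ≤ 1)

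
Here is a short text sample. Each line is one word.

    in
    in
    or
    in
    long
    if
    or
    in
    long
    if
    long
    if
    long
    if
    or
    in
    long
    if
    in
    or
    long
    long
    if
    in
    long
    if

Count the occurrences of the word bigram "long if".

7

Scanning the 25 overlapping bigram windows for "long if":
  position 5–6: long if
  position 9–10: long if
  position 11–12: long if
  position 13–14: long if
  position 17–18: long if
  position 22–23: long if
  position 25–26: long if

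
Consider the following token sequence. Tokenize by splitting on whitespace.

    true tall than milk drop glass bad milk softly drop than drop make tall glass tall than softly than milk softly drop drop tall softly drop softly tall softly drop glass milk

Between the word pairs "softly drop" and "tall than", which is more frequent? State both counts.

"softly drop" (4 vs 2)

"softly drop": 4 occurrences
"tall than": 2 occurrences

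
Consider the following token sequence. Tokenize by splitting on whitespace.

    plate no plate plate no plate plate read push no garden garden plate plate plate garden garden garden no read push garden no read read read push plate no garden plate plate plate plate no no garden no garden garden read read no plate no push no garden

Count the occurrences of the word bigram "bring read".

Scanning the 47 overlapping bigram windows for "bring read":
  (none found)

0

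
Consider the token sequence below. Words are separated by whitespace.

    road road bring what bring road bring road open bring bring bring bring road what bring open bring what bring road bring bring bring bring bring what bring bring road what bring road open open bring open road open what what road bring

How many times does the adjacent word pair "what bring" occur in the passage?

Scanning the 42 overlapping bigram windows for "what bring":
  position 4–5: what bring
  position 15–16: what bring
  position 19–20: what bring
  position 27–28: what bring
  position 31–32: what bring

5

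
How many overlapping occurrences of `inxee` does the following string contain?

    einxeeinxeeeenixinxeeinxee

4

Sliding a length-5 window over the 26 characters (22 positions):
  position 2–6: inxee
  position 7–11: inxee
  position 17–21: inxee
  position 22–26: inxee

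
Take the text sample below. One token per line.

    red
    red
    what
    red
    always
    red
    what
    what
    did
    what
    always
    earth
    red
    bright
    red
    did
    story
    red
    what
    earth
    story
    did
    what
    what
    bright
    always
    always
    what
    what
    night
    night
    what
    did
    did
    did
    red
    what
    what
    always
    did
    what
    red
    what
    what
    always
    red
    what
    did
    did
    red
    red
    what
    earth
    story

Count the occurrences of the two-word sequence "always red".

2

Scanning the 53 overlapping bigram windows for "always red":
  position 5–6: always red
  position 45–46: always red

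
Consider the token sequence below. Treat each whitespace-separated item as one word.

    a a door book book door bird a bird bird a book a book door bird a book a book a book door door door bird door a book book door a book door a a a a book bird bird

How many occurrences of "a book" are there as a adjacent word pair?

Scanning the 40 overlapping bigram windows for "a book":
  position 11–12: a book
  position 13–14: a book
  position 17–18: a book
  position 19–20: a book
  position 21–22: a book
  position 28–29: a book
  position 32–33: a book
  position 38–39: a book

8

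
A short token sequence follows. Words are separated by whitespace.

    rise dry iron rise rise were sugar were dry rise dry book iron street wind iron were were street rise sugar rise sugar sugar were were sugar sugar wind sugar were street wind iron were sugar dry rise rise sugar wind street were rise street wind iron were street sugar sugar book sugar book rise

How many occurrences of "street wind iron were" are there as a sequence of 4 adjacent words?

3

Scanning the 52 overlapping 4-gram windows for "street wind iron were":
  position 14–17: street wind iron were
  position 32–35: street wind iron were
  position 45–48: street wind iron were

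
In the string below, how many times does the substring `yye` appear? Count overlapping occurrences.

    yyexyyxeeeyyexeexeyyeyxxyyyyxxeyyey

4

Sliding a length-3 window over the 35 characters (33 positions):
  position 1–3: yye
  position 11–13: yye
  position 19–21: yye
  position 32–34: yye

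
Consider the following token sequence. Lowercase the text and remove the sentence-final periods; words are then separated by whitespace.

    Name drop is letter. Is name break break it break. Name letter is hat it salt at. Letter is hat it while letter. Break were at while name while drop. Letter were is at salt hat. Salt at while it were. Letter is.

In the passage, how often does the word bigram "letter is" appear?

4

Scanning the 42 overlapping bigram windows for "letter is":
  position 4–5: letter is
  position 12–13: letter is
  position 18–19: letter is
  position 42–43: letter is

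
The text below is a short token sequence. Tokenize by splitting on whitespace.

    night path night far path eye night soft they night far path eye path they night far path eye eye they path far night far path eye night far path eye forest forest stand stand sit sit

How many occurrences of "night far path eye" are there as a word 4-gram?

5

Scanning the 34 overlapping 4-gram windows for "night far path eye":
  position 3–6: night far path eye
  position 10–13: night far path eye
  position 16–19: night far path eye
  position 24–27: night far path eye
  position 28–31: night far path eye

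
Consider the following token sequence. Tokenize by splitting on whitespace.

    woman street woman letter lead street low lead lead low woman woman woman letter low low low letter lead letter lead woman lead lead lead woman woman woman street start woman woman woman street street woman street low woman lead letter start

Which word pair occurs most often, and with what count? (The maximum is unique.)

"woman woman", 6 times

Bigram frequencies (highest first):
  woman woman: 6
  woman street: 4
  letter lead: 3
  lead lead: 3
  street woman: 2
  woman letter: 2
  … (15 more, each ≤ 2)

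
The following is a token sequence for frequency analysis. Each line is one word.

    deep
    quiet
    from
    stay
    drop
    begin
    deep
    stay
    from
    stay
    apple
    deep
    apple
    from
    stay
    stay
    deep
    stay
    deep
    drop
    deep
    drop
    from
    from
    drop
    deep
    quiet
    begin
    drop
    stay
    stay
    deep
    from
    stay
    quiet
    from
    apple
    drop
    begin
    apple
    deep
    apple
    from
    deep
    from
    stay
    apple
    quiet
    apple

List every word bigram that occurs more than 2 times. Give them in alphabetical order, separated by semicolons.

Bigram counts meeting the condition (more than 2 times):
  from stay: 5
  stay deep: 3

from stay; stay deep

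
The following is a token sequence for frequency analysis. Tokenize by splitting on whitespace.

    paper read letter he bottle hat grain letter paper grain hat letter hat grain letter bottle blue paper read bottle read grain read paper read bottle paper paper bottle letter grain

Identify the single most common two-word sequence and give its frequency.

Bigram frequencies (highest first):
  paper read: 3
  hat grain: 2
  grain letter: 2
  read bottle: 2
  read letter: 1
  letter he: 1
  … (19 more, each ≤ 1)

"paper read", 3 times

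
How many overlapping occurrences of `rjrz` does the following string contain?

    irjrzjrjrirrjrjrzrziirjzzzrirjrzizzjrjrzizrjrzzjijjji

Sliding a length-4 window over the 53 characters (50 positions):
  position 2–5: rjrz
  position 14–17: rjrz
  position 29–32: rjrz
  position 37–40: rjrz
  position 43–46: rjrz

5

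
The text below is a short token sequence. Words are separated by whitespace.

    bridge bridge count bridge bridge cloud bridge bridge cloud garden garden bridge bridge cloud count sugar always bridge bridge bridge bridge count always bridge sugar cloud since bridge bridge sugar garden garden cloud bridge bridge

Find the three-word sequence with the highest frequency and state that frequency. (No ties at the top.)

Trigram frequencies (highest first):
  bridge bridge cloud: 3
  bridge bridge count: 2
  cloud bridge bridge: 2
  bridge bridge bridge: 2
  bridge count bridge: 1
  count bridge bridge: 1
  … (22 more, each ≤ 1)

"bridge bridge cloud", 3 times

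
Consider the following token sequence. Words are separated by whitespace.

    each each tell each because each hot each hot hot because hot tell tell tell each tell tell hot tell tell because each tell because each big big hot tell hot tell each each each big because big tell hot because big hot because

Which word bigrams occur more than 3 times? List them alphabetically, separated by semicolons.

Bigram counts meeting the condition (more than 3 times):
  hot tell: 4
  tell tell: 4

hot tell; tell tell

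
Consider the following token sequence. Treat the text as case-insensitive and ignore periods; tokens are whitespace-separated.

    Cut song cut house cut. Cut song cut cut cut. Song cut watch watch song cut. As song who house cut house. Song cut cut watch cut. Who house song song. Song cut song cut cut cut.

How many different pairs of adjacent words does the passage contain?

37 tokens → 36 bigram windows in total.
Repeated bigrams (each contributes count−1 duplicates):
  song cut: 7
  cut cut: 6
  cut song: 4
  cut house: 2
  cut watch: 2
  house cut: 2
  house song: 2
  song song: 2
  … (1 more repeated)
20 duplicate windows → 36 − 20 = 16 distinct.

16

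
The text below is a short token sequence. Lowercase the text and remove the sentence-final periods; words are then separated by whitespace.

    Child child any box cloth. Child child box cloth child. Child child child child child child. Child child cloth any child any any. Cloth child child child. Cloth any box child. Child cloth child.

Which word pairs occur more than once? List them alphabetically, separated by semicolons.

Bigram counts meeting the condition (more than once):
  any box: 2
  box cloth: 2
  child any: 2
  child child: 13
  child cloth: 3
  cloth any: 2
  cloth child: 4

any box; box cloth; child any; child child; child cloth; cloth any; cloth child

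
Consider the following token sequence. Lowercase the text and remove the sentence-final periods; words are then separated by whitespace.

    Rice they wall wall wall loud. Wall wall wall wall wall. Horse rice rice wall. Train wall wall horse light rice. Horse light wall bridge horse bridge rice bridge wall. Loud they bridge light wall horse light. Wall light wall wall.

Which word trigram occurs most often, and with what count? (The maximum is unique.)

"wall wall wall", 4 times

Trigram frequencies (highest first):
  wall wall wall: 4
  wall wall horse: 2
  wall horse light: 2
  horse light wall: 2
  rice they wall: 1
  they wall wall: 1
  … (27 more, each ≤ 1)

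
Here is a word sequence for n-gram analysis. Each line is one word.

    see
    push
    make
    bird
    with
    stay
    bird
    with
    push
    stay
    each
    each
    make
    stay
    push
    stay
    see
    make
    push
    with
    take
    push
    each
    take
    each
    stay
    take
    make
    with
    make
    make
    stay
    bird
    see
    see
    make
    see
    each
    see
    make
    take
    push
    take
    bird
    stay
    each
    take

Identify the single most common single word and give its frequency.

Unigram frequencies (highest first):
  make: 8
  stay: 7
  see: 6
  push: 6
  each: 6
  take: 6
  … (2 more, each ≤ 4)

"make", 8 times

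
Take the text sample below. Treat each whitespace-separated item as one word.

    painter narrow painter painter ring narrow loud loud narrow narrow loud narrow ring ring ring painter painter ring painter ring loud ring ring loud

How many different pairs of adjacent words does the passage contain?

24 tokens → 23 bigram windows in total.
Repeated bigrams (each contributes count−1 duplicates):
  painter ring: 3
  ring ring: 3
  loud narrow: 2
  narrow loud: 2
  painter painter: 2
  ring loud: 2
  ring painter: 2
9 duplicate windows → 23 − 9 = 14 distinct.

14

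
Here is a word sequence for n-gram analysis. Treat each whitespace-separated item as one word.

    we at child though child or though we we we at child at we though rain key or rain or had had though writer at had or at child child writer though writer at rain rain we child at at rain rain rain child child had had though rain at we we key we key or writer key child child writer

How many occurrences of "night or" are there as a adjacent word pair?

Scanning the 60 overlapping bigram windows for "night or":
  (none found)

0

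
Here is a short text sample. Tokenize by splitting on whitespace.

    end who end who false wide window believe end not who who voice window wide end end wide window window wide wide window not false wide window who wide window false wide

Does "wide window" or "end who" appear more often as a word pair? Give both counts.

"wide window": 5 occurrences
"end who": 2 occurrences

"wide window" (5 vs 2)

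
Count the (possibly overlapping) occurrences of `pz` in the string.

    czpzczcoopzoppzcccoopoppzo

Sliding a length-2 window over the 26 characters (25 positions):
  position 3–4: pz
  position 10–11: pz
  position 14–15: pz
  position 24–25: pz

4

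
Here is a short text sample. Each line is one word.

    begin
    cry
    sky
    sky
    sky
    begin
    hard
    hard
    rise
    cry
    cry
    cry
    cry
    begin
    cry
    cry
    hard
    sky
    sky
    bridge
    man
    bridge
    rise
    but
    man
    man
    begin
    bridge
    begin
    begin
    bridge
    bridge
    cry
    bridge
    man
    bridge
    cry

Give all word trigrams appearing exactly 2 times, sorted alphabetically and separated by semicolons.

bridge man bridge; cry cry cry

Trigram counts meeting the condition (exactly 2 times):
  bridge man bridge: 2
  cry cry cry: 2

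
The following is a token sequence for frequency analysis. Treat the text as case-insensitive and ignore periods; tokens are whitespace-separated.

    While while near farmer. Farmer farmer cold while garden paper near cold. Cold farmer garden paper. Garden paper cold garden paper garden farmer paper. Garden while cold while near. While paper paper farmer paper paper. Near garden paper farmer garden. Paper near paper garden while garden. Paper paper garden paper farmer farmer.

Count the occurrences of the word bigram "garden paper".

Scanning the 51 overlapping bigram windows for "garden paper":
  position 9–10: garden paper
  position 15–16: garden paper
  position 17–18: garden paper
  position 20–21: garden paper
  position 37–38: garden paper
  position 40–41: garden paper
  position 46–47: garden paper
  position 49–50: garden paper

8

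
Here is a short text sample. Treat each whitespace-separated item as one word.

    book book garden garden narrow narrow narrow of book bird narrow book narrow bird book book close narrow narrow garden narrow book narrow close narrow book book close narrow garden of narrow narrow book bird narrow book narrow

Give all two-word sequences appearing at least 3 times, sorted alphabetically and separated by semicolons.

book book; book narrow; close narrow; narrow book; narrow narrow

Bigram counts meeting the condition (at least 3 times):
  book book: 3
  book narrow: 3
  close narrow: 3
  narrow book: 5
  narrow narrow: 4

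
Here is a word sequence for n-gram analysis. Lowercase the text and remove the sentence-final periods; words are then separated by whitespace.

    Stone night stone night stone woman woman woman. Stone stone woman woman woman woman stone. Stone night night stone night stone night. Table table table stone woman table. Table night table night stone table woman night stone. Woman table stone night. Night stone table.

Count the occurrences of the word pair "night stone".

7

Scanning the 43 overlapping bigram windows for "night stone":
  position 2–3: night stone
  position 4–5: night stone
  position 18–19: night stone
  position 20–21: night stone
  position 32–33: night stone
  position 36–37: night stone
  position 42–43: night stone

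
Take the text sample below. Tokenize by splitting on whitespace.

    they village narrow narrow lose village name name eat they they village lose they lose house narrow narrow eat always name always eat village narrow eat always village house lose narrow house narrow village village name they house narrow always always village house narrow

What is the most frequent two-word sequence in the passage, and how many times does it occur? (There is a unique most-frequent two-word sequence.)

Bigram frequencies (highest first):
  house narrow: 4
  they village: 2
  village narrow: 2
  narrow narrow: 2
  village name: 2
  narrow eat: 2
  … (26 more, each ≤ 2)

"house narrow", 4 times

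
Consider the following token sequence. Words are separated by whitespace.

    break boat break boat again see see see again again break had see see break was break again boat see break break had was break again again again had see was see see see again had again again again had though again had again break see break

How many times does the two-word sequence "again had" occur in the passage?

Scanning the 46 overlapping bigram windows for "again had":
  position 28–29: again had
  position 35–36: again had
  position 39–40: again had
  position 42–43: again had

4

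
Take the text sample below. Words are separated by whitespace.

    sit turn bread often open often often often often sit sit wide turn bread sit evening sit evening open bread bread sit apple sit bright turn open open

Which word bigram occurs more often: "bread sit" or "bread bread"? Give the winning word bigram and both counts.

"bread sit": 2 occurrences
"bread bread": 1 occurrence

"bread sit" (2 vs 1)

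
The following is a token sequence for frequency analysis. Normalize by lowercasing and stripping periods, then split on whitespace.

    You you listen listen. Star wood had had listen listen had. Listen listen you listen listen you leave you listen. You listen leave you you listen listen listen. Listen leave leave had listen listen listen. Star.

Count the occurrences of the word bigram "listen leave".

2

Scanning the 35 overlapping bigram windows for "listen leave":
  position 22–23: listen leave
  position 29–30: listen leave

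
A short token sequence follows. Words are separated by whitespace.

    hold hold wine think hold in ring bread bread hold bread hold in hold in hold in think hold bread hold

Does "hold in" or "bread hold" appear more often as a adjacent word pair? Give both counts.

"hold in": 4 occurrences
"bread hold": 3 occurrences

"hold in" (4 vs 3)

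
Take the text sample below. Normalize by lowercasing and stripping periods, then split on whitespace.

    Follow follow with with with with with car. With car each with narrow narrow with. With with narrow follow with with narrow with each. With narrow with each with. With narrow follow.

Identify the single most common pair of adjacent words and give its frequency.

Bigram frequencies (highest first):
  with with: 8
  with narrow: 5
  each with: 3
  narrow with: 3
  follow with: 2
  with car: 2
  … (6 more, each ≤ 2)

"with with", 8 times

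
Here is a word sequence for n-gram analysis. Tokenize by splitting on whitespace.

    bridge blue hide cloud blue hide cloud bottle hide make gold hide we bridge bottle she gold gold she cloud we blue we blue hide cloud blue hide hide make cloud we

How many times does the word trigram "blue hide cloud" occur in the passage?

Scanning the 30 overlapping trigram windows for "blue hide cloud":
  position 2–4: blue hide cloud
  position 5–7: blue hide cloud
  position 24–26: blue hide cloud

3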